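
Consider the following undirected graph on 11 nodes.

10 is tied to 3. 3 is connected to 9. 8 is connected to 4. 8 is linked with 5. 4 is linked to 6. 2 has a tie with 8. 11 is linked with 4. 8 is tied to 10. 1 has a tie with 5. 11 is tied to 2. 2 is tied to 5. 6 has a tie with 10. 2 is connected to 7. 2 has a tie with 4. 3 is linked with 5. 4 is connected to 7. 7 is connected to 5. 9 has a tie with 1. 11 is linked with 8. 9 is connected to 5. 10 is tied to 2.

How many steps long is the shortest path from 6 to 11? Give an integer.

One shortest route is 6 – 4 – 11, which uses 2 edges, and 6 and 11 are not directly tied, so nothing shorter exists. So d(6,11) = 2.

2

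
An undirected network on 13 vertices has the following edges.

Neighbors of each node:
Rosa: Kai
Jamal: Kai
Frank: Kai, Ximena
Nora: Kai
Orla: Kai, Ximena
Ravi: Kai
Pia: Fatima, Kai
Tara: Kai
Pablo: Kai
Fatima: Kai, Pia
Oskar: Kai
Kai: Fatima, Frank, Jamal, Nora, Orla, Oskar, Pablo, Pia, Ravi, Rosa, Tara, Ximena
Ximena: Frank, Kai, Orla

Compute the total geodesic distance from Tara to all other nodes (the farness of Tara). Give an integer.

23

Distances from Tara: Fatima:2, Frank:2, Jamal:2, Kai:1, Nora:2, Orla:2, Oskar:2, Pablo:2, Pia:2, Ravi:2, Rosa:2, Ximena:2.
Sum = 2 + 2 + 2 + 1 + 2 + 2 + 2 + 2 + 2 + 2 + 2 + 2 = 23.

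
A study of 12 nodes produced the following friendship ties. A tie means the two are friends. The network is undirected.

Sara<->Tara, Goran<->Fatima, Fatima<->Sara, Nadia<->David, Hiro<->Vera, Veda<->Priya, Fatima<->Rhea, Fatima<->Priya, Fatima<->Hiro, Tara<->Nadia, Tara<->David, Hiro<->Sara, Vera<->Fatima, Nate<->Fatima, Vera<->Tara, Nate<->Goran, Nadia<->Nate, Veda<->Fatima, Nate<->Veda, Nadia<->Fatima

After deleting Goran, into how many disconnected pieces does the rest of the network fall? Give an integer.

1

Goran's neighbors (Fatima and Nate) remain reachable from one another through other ties, so the rest of the network stays in one piece.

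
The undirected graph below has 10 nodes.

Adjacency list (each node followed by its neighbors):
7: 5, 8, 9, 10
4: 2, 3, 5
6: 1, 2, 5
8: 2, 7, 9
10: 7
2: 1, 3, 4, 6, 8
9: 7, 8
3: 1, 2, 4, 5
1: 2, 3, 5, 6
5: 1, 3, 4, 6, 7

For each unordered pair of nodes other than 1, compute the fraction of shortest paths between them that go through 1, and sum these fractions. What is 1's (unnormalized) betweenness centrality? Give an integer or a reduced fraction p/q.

7/12

Pairs whose geodesics pass through 1 — 5–2: 1/4; 3–6: 1/3.
All other pairs contribute 0.
Summing the contributions gives betweenness(1) = 7/12.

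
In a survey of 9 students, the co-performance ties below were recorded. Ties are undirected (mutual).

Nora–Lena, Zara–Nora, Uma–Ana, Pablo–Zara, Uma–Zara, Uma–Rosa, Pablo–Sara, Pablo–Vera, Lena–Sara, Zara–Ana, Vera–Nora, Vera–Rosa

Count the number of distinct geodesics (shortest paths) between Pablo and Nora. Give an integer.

2

The shortest distance is 2. The length-2 paths are: Pablo–Vera–Nora; Pablo–Zara–Nora.
That gives 2 distinct shortest paths.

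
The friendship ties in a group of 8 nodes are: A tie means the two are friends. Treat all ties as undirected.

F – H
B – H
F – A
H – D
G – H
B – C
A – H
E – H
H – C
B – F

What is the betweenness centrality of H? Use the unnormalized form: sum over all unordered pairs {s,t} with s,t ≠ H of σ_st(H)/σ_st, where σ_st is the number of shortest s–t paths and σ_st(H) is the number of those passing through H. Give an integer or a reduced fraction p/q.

Pairs whose geodesics pass through H — E–C: 1; E–A: 1; E–D: 1; E–G: 1; E–F: 1; E–B: 1; C–A: 1; C–D: 1; C–G: 1; C–F: 1/2; A–D: 1; A–G: 1; A–B: 1/2; D–G: 1 … (+4 more pairs).
All other pairs contribute 0.
Summing the contributions gives betweenness(H) = 17.

17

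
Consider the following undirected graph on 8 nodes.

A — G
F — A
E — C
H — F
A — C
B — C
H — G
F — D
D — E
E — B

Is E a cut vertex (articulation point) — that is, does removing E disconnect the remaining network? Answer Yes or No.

Even without E, every remaining node can still reach every other (the residual graph is connected), so E is not a cut vertex.

No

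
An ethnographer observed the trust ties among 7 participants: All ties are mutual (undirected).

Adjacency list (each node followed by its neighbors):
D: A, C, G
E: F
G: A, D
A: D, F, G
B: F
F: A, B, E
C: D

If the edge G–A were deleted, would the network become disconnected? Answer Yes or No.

No

Even without that edge, G still reaches A via G – D – A, so the network stays connected. Not a bridge.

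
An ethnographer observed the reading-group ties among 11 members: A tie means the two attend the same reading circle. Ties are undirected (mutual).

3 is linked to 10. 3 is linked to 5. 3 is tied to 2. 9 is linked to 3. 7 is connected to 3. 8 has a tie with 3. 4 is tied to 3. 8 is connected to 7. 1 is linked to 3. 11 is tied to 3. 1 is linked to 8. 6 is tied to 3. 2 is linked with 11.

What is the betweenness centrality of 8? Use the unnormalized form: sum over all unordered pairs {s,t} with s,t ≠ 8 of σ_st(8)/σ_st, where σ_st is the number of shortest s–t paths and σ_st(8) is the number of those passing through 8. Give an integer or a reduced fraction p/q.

Pairs whose geodesics pass through 8 — 1–7: 1/2.
All other pairs contribute 0.
Summing the contributions gives betweenness(8) = 1/2.

1/2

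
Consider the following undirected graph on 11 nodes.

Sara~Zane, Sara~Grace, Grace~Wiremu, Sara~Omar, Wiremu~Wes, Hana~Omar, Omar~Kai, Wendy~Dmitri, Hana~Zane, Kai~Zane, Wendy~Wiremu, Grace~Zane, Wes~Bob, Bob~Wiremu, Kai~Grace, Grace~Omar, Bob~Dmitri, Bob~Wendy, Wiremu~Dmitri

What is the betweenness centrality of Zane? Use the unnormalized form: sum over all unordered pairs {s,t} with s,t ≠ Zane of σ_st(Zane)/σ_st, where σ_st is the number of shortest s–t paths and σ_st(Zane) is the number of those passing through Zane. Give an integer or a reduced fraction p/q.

Pairs whose geodesics pass through Zane — Dmitri–Hana: 1/2; Bob–Hana: 1/2; Wendy–Hana: 1/2; Wiremu–Hana: 1/2; Wes–Hana: 1/2; Sara–Hana: 1/2; Sara–Kai: 1/3; Hana–Grace: 1/2; Hana–Kai: 1/2.
All other pairs contribute 0.
Summing the contributions gives betweenness(Zane) = 13/3.

13/3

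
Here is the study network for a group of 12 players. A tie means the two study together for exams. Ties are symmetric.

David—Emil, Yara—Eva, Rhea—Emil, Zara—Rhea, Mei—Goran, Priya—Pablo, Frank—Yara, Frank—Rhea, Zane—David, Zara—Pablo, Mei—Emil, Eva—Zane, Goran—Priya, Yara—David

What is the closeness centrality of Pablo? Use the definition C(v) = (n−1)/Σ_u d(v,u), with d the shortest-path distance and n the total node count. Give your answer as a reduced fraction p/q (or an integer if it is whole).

Distances from Pablo: David:4, Emil:3, Eva:5, Frank:3, Goran:2, Mei:3, Priya:1, Rhea:2, Yara:4, Zane:5, Zara:1. Sum = 33.
n = 12, so closeness = 11/33 = 1/3.

1/3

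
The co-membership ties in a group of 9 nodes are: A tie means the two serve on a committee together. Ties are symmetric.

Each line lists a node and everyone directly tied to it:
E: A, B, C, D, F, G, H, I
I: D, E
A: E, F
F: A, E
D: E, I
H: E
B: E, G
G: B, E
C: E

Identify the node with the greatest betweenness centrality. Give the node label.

Unnormalized betweenness of each node: A:0, B:0, C:0, D:0, E:25, F:0, G:0, H:0, I:0.
E has the largest value, 25, making it the main broker — the node through which the most shortest paths run.

E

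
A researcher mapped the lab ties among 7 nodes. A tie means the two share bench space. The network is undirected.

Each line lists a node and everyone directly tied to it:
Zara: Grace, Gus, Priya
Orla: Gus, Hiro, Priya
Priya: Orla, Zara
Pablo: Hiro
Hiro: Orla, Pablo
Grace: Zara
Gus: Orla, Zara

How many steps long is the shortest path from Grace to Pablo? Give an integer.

One shortest route is Grace – Zara – Gus – Orla – Hiro – Pablo, which uses 5 edges, and at distance 4 from Grace we only reach {Hiro}, which does not include Pablo. So d(Grace,Pablo) = 5.

5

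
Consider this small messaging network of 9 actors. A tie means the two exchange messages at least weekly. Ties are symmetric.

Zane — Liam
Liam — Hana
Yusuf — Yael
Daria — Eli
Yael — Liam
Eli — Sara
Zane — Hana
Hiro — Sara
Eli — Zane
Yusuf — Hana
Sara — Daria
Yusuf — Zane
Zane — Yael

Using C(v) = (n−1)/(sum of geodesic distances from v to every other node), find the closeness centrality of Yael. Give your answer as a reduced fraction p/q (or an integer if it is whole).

8/17

Distances from Yael: Daria:3, Eli:2, Hana:2, Hiro:4, Liam:1, Sara:3, Yusuf:1, Zane:1. Sum = 17.
n = 9, so closeness = 8/17.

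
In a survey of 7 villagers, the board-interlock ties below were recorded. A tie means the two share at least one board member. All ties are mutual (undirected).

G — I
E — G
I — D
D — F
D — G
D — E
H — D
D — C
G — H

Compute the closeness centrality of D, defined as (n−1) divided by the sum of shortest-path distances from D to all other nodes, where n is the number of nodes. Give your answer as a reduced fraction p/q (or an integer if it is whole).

1

Distances from D: C:1, E:1, F:1, G:1, H:1, I:1. Sum = 6.
n = 7, so closeness = 6/6 = 1.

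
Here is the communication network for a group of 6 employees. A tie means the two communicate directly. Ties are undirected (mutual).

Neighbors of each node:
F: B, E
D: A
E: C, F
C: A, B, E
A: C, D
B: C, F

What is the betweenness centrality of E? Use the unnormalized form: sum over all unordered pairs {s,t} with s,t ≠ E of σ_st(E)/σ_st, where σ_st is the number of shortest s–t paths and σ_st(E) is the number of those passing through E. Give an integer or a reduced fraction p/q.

3/2

Pairs whose geodesics pass through E — A–F: 1/2; D–F: 1/2; C–F: 1/2.
All other pairs contribute 0.
Summing the contributions gives betweenness(E) = 3/2.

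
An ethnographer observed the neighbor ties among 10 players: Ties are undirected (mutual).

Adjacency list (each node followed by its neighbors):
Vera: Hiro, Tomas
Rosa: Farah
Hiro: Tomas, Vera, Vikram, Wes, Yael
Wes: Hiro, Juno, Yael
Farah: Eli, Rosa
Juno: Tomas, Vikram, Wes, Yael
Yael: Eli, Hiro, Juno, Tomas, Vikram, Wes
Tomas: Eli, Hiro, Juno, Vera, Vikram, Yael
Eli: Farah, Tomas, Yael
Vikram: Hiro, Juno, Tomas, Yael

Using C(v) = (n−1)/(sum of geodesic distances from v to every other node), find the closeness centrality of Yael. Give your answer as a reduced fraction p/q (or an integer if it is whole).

Distances from Yael: Eli:1, Farah:2, Hiro:1, Juno:1, Rosa:3, Tomas:1, Vera:2, Vikram:1, Wes:1. Sum = 13.
n = 10, so closeness = 9/13.

9/13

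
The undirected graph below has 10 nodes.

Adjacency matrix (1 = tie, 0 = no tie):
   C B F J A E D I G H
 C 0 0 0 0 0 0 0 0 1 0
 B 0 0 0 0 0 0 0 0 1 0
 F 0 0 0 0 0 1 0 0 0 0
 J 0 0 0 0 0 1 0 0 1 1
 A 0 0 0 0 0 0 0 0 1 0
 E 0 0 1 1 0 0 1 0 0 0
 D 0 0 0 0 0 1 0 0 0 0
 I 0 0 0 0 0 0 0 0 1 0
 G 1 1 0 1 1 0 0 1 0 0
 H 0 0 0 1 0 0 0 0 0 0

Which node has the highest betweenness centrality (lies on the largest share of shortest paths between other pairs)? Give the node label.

Unnormalized betweenness of each node: A:0, B:0, C:0, D:0, E:15, F:0, G:26, H:0, I:0, J:23.
G has the largest value, 26, making it the main broker — the node through which the most shortest paths run.

G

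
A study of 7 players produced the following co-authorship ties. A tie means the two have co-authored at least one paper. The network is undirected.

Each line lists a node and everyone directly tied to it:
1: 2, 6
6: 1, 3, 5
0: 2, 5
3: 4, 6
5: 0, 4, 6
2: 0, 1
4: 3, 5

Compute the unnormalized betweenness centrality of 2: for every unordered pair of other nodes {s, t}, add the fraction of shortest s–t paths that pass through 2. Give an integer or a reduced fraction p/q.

Pairs whose geodesics pass through 2 — 0–1: 1.
All other pairs contribute 0.
Summing the contributions gives betweenness(2) = 1.

1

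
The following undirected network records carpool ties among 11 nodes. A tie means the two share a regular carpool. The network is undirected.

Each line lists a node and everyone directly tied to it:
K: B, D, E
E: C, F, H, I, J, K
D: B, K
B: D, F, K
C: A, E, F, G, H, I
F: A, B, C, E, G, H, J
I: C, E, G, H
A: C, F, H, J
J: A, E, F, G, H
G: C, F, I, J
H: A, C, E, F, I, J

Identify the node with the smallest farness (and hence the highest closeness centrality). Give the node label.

Farness (sum of distances to all others) for each node — A:18, B:18, C:15, D:24, E:14, F:13, G:18, H:15, I:18, J:16, K:19.
The smallest farness is 13, for F, so F has the highest closeness.

F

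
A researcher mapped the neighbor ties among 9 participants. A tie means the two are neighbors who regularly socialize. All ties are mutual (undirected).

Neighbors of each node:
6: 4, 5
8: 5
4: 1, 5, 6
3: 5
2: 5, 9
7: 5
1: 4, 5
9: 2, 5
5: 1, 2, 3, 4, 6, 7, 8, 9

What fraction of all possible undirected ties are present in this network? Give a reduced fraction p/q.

There are 11 edges and 9 nodes, so the maximum possible is C(9,2) = 36.
Density = 11/36.

11/36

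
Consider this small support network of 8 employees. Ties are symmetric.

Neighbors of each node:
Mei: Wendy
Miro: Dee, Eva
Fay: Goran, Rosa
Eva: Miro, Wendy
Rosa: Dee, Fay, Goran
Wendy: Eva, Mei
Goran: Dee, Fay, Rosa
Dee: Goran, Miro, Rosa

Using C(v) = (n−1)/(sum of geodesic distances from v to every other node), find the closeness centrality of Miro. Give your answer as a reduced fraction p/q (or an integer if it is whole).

1/2

Distances from Miro: Dee:1, Eva:1, Fay:3, Goran:2, Mei:3, Rosa:2, Wendy:2. Sum = 14.
n = 8, so closeness = 7/14 = 1/2.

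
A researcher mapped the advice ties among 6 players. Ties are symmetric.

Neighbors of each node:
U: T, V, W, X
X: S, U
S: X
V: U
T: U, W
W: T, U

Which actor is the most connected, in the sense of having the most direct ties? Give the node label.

Degrees — S:1, T:2, U:4, V:1, W:2, X:2.
The maximum is 4, attained only by U.

U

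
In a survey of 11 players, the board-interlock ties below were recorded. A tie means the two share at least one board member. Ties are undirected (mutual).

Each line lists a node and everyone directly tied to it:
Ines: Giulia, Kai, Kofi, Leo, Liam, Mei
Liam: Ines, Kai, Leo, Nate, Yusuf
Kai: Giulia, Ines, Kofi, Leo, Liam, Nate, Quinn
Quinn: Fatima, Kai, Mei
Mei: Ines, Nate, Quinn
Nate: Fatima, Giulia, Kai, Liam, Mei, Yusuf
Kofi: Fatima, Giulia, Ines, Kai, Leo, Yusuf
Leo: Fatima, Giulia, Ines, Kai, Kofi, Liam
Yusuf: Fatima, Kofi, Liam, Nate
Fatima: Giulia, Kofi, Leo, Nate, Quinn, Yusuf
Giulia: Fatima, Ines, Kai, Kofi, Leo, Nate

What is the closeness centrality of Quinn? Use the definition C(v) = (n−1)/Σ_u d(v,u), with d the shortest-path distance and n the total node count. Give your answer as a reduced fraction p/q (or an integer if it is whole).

Distances from Quinn: Fatima:1, Giulia:2, Ines:2, Kai:1, Kofi:2, Leo:2, Liam:2, Mei:1, Nate:2, Yusuf:2. Sum = 17.
n = 11, so closeness = 10/17.

10/17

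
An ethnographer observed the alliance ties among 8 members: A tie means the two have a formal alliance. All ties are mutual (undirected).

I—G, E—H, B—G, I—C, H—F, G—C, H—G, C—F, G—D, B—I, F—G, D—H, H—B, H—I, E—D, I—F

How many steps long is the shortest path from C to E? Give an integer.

One shortest route is C – G – D – E, which uses 3 edges, and at distance 2 from C we only reach {B, D, H}, which does not include E. So d(C,E) = 3.

3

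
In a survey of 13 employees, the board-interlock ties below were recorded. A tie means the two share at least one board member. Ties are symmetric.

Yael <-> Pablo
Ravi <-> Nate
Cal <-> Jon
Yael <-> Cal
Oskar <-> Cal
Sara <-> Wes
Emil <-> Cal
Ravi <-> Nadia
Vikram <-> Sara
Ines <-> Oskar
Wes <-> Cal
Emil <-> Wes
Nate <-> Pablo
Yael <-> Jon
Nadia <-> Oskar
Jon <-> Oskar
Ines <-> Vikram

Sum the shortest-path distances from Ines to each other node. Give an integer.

30

Distances from Ines: Cal:2, Emil:3, Jon:2, Nadia:2, Nate:4, Oskar:1, Pablo:4, Ravi:3, Sara:2, Vikram:1, Wes:3, Yael:3.
Sum = 2 + 3 + 2 + 2 + 4 + 1 + 4 + 3 + 2 + 1 + 3 + 3 = 30.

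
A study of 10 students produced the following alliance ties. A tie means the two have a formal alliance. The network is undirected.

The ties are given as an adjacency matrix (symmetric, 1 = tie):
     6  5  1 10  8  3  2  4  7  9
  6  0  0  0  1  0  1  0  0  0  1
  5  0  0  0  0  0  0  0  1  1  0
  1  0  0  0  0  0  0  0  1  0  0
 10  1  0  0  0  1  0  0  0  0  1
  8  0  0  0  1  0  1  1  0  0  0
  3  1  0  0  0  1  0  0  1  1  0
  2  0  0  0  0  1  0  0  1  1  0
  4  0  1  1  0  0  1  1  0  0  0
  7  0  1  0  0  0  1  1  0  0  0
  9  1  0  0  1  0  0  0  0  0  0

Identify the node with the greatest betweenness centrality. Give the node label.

Unnormalized betweenness of each node: 1:0, 2:4, 3:175/12, 4:139/12, 5:2/3, 6:41/6, 7:43/12, 8:6, 9:0, 10:11/4.
3 has the largest value, 175/12, making it the main broker — the node through which the most shortest paths run.

3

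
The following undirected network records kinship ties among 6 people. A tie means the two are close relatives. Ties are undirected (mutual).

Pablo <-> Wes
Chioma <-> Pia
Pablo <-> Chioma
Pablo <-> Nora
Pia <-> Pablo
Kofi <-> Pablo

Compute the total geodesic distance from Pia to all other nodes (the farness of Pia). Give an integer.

Distances from Pia: Chioma:1, Kofi:2, Nora:2, Pablo:1, Wes:2.
Sum = 1 + 2 + 2 + 1 + 2 = 8.

8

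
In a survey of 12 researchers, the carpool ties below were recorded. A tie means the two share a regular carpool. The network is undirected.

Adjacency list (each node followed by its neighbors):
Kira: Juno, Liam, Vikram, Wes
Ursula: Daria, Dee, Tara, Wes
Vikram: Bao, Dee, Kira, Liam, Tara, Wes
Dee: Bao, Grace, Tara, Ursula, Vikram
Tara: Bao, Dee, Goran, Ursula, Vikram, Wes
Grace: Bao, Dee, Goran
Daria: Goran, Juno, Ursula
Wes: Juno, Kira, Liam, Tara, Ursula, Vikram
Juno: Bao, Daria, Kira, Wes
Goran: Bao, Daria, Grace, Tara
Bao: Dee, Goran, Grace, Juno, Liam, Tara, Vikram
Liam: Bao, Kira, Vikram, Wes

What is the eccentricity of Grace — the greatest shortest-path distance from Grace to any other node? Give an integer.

Distances from Grace: Bao:1, Daria:2, Dee:1, Goran:1, Juno:2, Kira:3, Liam:2, Tara:2, Ursula:2, Vikram:2, Wes:3.
The largest is 3 (to Wes and Kira), so the eccentricity of Grace is 3.

3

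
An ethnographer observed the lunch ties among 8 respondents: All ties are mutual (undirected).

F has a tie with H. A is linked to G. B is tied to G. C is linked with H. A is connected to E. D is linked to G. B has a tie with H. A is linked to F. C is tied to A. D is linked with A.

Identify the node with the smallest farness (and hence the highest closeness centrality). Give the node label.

A

Farness (sum of distances to all others) for each node — A:9, B:13, C:12, D:13, E:15, F:12, G:11, H:13.
The smallest farness is 9, for A, so A has the highest closeness.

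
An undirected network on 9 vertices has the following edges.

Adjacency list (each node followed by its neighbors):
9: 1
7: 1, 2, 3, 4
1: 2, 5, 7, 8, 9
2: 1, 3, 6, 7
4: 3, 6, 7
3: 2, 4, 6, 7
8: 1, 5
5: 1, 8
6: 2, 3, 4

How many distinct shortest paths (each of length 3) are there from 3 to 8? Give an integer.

2

The shortest distance is 3. The length-3 paths are: 3–2–1–8; 3–7–1–8.
That gives 2 distinct shortest paths.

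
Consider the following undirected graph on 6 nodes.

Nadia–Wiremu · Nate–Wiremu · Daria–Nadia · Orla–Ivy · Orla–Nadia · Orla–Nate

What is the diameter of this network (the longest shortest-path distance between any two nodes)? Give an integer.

Eccentricity of each node (its greatest distance to any other): Daria:3, Ivy:3, Nadia:2, Nate:3, Orla:2, Wiremu:3.
The maximum eccentricity is 3, realized for instance by the pair Wiremu–Ivy via Wiremu – Nadia – Orla – Ivy. So the diameter is 3.

3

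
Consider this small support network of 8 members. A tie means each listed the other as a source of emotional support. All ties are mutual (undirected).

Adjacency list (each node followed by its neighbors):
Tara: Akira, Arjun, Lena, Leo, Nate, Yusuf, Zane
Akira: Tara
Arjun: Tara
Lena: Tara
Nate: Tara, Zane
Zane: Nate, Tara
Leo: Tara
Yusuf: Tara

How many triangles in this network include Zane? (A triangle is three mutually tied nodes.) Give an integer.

1

Zane's neighbors: Nate and Tara.
Neighbor pairs that are themselves tied: Zane–Nate–Tara. Each forms one triangle with Zane, for 1 in total.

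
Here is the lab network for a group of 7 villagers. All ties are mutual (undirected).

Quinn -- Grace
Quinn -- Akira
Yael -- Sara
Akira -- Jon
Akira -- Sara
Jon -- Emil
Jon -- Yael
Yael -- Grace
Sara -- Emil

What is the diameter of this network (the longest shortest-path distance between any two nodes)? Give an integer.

Eccentricity of each node (its greatest distance to any other): Akira:2, Emil:3, Grace:3, Jon:2, Quinn:3, Sara:2, Yael:2.
The maximum eccentricity is 3, realized for instance by the pair Quinn–Emil via Quinn – Akira – Sara – Emil. So the diameter is 3.

3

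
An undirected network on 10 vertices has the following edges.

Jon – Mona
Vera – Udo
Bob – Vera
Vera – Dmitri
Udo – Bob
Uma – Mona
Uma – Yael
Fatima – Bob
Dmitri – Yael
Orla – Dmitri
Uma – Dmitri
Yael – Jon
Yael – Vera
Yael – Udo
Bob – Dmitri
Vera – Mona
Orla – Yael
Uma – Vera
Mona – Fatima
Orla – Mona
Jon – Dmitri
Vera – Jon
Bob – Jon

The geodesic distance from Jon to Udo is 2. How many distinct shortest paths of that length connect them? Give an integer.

3

The shortest distance is 2. The length-2 paths are: Jon–Vera–Udo; Jon–Yael–Udo; Jon–Bob–Udo.
That gives 3 distinct shortest paths.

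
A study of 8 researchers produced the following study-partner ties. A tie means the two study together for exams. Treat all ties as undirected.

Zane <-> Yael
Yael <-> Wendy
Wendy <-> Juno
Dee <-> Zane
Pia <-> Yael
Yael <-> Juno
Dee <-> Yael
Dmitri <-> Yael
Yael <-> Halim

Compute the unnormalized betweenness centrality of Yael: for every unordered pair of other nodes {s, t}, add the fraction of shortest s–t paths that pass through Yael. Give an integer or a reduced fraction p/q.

19

Pairs whose geodesics pass through Yael — Wendy–Pia: 1; Wendy–Halim: 1; Wendy–Dmitri: 1; Wendy–Dee: 1; Wendy–Zane: 1; Juno–Pia: 1; Juno–Halim: 1; Juno–Dmitri: 1; Juno–Dee: 1; Juno–Zane: 1; Pia–Halim: 1; Pia–Dmitri: 1; Pia–Dee: 1; Pia–Zane: 1 … (+5 more pairs).
All other pairs contribute 0.
Summing the contributions gives betweenness(Yael) = 19.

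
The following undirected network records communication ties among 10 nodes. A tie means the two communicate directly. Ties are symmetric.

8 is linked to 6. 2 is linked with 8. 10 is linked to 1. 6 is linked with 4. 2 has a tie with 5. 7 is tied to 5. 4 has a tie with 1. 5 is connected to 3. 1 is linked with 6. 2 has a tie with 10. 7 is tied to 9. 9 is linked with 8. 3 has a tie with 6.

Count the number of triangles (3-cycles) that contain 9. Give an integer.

9's neighbors are 7 and 8, but none of them are tied to each other, so no triangle contains 9.

0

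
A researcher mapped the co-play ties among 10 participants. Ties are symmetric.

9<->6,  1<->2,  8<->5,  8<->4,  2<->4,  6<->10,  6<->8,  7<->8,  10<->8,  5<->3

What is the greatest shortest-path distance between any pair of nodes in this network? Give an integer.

5

Eccentricity of each node (its greatest distance to any other): 1:5, 2:4, 3:5, 4:3, 5:4, 6:4, 7:4, 8:3, 9:5, 10:4.
The maximum eccentricity is 5, realized for instance by the pair 9–1 via 9 – 6 – 8 – 4 – 2 – 1. So the diameter is 5.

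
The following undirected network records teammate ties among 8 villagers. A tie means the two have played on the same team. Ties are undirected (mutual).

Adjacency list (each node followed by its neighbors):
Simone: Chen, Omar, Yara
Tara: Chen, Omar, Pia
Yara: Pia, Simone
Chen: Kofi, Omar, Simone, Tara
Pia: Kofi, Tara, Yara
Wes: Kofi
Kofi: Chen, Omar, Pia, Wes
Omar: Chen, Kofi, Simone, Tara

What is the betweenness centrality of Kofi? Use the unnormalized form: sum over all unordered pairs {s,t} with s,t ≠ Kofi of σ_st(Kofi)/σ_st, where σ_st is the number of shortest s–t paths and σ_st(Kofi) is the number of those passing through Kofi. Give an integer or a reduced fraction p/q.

7

Pairs whose geodesics pass through Kofi — Simone–Wes: 2/2; Tara–Wes: 3/3; Wes–Chen: 1; Wes–Omar: 1; Wes–Yara: 1; Wes–Pia: 1; Chen–Pia: 1/2; Omar–Pia: 1/2.
All other pairs contribute 0.
Summing the contributions gives betweenness(Kofi) = 7.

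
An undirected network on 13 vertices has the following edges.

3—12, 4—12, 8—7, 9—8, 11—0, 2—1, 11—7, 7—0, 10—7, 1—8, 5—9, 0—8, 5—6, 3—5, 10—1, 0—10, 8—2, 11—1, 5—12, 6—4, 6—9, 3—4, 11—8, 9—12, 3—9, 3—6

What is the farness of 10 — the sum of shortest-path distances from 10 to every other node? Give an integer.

Distances from 10: 0:1, 1:1, 2:2, 3:4, 4:5, 5:4, 6:4, 7:1, 8:2, 9:3, 11:2, 12:4.
Sum = 1 + 1 + 2 + 4 + 5 + 4 + 4 + 1 + 2 + 3 + 2 + 4 = 33.

33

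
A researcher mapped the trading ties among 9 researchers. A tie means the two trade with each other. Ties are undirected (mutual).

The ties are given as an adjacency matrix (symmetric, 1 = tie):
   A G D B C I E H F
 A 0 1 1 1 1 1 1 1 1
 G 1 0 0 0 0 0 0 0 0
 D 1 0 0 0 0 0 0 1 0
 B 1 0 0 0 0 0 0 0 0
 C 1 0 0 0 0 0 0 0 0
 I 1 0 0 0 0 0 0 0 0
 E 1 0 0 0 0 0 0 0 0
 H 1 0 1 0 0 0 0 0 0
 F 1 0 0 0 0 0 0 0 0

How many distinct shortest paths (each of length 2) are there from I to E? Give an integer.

The shortest distance is 2, and the only length-2 path is I–A–E. So there is exactly 1 shortest path.

1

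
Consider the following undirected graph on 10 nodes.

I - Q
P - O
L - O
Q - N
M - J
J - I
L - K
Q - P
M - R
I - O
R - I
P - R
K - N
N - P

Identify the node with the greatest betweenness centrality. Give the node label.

I

Unnormalized betweenness of each node: I:127/12, J:3/2, K:4/3, L:2, M:3/4, N:16/3, O:29/4, P:25/3, Q:43/12, R:19/3.
I has the largest value, 127/12, making it the main broker — the node through which the most shortest paths run.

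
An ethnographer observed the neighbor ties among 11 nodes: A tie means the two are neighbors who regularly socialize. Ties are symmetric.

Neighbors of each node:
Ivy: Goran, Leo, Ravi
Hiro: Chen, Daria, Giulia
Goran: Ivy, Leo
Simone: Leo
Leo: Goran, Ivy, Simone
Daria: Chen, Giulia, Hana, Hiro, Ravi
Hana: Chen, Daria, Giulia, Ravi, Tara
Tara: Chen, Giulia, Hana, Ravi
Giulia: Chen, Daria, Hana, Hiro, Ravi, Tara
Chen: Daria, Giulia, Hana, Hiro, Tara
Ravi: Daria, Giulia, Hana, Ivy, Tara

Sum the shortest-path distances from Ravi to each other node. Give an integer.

Distances from Ravi: Chen:2, Daria:1, Giulia:1, Goran:2, Hana:1, Hiro:2, Ivy:1, Leo:2, Simone:3, Tara:1.
Sum = 2 + 1 + 1 + 2 + 1 + 2 + 1 + 2 + 3 + 1 = 16.

16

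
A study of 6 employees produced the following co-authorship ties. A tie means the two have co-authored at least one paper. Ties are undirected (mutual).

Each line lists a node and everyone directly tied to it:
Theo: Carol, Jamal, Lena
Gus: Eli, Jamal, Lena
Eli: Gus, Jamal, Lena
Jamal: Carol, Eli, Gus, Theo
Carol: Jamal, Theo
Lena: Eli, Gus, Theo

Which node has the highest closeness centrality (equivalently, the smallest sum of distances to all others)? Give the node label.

Farness (sum of distances to all others) for each node — Carol:8, Eli:7, Gus:7, Jamal:6, Lena:7, Theo:7.
The smallest farness is 6, for Jamal, so Jamal has the highest closeness.

Jamal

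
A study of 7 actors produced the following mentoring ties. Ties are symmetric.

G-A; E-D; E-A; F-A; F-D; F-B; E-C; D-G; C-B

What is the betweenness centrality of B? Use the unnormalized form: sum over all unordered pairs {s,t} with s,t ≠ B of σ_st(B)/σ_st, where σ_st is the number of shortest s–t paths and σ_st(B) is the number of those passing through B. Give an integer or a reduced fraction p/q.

1

Pairs whose geodesics pass through B — C–F: 1.
All other pairs contribute 0.
Summing the contributions gives betweenness(B) = 1.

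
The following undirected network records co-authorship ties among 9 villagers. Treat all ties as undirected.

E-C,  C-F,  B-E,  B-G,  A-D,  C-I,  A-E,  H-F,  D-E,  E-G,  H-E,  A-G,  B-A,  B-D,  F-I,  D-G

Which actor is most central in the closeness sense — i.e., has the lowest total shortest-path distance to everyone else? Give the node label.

Farness (sum of distances to all others) for each node — A:14, B:14, C:13, D:14, E:10, F:17, G:14, H:14, I:18.
The smallest farness is 10, for E, so E has the highest closeness.

E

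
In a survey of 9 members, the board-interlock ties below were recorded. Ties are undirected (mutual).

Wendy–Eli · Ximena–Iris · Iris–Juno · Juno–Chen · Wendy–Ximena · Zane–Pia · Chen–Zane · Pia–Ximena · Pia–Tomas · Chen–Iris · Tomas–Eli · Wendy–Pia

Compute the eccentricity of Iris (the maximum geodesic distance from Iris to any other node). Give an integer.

Distances from Iris: Chen:1, Eli:3, Juno:1, Pia:2, Tomas:3, Wendy:2, Ximena:1, Zane:2.
The largest is 3 (to Eli and Tomas), so the eccentricity of Iris is 3.

3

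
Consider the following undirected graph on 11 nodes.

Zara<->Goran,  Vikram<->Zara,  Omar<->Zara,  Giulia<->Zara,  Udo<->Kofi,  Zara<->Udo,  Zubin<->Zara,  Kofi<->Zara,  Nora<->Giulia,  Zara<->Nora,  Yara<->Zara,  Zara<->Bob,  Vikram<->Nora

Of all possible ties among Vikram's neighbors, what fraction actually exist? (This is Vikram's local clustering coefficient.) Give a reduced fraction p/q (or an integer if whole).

Vikram's neighbors: Nora and Zara (k = 2).
Possible neighbor pairs: C(2,2) = 1. Edges among them: Nora–Zara → e = 1.
Clustering(Vikram) = 1/1.

1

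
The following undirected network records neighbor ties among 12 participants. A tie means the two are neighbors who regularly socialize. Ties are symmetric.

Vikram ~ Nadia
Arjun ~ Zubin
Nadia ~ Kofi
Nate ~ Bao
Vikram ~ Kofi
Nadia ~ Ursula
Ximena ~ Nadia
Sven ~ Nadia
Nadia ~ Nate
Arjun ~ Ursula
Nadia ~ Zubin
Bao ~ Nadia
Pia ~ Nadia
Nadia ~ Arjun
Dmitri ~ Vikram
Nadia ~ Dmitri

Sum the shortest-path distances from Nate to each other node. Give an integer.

20

Distances from Nate: Arjun:2, Bao:1, Dmitri:2, Kofi:2, Nadia:1, Pia:2, Sven:2, Ursula:2, Vikram:2, Ximena:2, Zubin:2.
Sum = 2 + 1 + 2 + 2 + 1 + 2 + 2 + 2 + 2 + 2 + 2 = 20.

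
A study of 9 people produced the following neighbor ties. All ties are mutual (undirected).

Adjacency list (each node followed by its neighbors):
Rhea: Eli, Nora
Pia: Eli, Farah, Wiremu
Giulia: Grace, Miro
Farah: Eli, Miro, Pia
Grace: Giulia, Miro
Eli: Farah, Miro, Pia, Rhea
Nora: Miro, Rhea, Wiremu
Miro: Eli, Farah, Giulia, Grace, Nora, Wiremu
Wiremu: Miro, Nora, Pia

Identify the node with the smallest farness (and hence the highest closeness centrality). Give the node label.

Miro

Farness (sum of distances to all others) for each node — Eli:12, Farah:13, Giulia:16, Grace:16, Miro:10, Nora:13, Pia:15, Rhea:16, Wiremu:13.
The smallest farness is 10, for Miro, so Miro has the highest closeness.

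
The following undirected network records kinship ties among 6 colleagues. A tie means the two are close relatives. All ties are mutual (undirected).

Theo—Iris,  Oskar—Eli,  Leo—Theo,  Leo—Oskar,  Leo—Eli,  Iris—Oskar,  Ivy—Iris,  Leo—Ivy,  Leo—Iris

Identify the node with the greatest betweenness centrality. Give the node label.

Leo

Unnormalized betweenness of each node: Eli:0, Iris:3/2, Ivy:0, Leo:4, Oskar:1/2, Theo:0.
Leo has the largest value, 4, making it the main broker — the node through which the most shortest paths run.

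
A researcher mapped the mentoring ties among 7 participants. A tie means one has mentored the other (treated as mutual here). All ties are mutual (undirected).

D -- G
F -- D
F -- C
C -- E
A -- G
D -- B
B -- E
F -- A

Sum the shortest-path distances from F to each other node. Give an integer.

9

Distances from F: A:1, B:2, C:1, D:1, E:2, G:2.
Sum = 1 + 2 + 1 + 1 + 2 + 2 = 9.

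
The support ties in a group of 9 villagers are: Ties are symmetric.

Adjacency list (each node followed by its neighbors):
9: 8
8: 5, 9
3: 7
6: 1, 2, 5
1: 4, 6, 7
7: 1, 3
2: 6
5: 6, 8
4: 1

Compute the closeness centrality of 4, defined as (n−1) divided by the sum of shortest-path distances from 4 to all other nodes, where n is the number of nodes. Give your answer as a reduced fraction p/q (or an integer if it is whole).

Distances from 4: 1:1, 2:3, 3:3, 5:3, 6:2, 7:2, 8:4, 9:5. Sum = 23.
n = 9, so closeness = 8/23.

8/23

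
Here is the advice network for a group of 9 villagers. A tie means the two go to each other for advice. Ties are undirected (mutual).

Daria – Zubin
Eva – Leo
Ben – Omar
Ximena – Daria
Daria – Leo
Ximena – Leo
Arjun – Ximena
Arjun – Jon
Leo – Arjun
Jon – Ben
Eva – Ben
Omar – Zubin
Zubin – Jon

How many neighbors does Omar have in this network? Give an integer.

Omar is directly tied to Ben and Zubin. That is 2 neighbors, so the degree of Omar is 2.

2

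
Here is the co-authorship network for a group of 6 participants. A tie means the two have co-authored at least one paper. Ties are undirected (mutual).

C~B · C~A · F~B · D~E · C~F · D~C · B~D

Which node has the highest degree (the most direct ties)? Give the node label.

C

Degrees — A:1, B:3, C:4, D:3, E:1, F:2.
The maximum is 4, attained only by C.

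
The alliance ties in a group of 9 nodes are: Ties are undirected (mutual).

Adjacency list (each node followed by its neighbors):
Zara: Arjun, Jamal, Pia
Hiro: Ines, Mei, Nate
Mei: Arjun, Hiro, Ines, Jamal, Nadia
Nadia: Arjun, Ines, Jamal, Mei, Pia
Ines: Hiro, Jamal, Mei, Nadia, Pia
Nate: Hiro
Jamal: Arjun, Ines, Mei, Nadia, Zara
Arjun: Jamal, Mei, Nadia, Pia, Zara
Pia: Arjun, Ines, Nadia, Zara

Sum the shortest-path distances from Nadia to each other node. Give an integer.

12

Distances from Nadia: Arjun:1, Hiro:2, Ines:1, Jamal:1, Mei:1, Nate:3, Pia:1, Zara:2.
Sum = 1 + 2 + 1 + 1 + 1 + 3 + 1 + 2 = 12.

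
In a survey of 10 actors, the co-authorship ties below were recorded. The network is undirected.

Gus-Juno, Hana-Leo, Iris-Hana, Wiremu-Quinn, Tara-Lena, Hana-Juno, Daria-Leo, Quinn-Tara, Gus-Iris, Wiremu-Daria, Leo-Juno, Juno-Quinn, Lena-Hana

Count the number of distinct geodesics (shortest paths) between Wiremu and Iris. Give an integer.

3

The shortest distance is 4. The length-4 paths are: Wiremu–Quinn–Juno–Hana–Iris; Wiremu–Daria–Leo–Hana–Iris; Wiremu–Quinn–Juno–Gus–Iris.
That gives 3 distinct shortest paths.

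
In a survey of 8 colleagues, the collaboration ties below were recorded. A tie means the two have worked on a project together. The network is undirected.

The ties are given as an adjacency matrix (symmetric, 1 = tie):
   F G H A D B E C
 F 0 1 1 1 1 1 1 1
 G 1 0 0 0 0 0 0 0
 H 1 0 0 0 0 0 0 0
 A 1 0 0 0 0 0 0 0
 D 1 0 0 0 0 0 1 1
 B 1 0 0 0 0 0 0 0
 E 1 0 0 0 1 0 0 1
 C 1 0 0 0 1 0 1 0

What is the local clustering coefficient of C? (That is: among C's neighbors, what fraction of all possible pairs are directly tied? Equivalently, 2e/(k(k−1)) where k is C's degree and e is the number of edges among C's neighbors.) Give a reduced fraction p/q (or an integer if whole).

C's neighbors: D, E, and F (k = 3).
Possible neighbor pairs: C(3,2) = 3. Edges among them: D–E, D–F, E–F → e = 3.
Clustering(C) = 3/3 = 1.

1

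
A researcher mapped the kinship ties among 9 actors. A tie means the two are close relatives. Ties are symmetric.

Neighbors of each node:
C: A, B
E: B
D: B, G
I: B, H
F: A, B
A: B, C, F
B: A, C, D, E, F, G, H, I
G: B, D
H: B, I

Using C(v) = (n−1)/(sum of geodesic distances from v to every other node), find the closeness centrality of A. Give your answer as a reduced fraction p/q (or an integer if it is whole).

Distances from A: B:1, C:1, D:2, E:2, F:1, G:2, H:2, I:2. Sum = 13.
n = 9, so closeness = 8/13.

8/13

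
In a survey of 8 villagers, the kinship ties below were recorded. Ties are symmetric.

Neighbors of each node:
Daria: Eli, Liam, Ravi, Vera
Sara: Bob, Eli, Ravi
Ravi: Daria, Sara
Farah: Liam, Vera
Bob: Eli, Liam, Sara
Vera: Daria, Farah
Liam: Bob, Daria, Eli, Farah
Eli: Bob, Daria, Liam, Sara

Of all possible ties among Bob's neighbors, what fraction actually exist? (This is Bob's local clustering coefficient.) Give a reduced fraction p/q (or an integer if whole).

2/3

Bob's neighbors: Eli, Liam, and Sara (k = 3).
Possible neighbor pairs: C(3,2) = 3. Edges among them: Eli–Liam, Eli–Sara → e = 2.
Clustering(Bob) = 2/3.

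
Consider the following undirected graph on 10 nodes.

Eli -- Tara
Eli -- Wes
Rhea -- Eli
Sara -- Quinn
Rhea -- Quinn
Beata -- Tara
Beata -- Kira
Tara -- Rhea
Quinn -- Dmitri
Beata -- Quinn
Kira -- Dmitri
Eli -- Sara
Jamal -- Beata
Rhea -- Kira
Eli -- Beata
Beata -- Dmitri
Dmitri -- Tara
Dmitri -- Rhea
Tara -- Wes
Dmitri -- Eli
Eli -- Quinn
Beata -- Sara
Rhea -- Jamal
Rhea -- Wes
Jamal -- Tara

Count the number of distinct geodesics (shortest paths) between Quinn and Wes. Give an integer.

The shortest distance is 2. The length-2 paths are: Quinn–Eli–Wes; Quinn–Rhea–Wes.
That gives 2 distinct shortest paths.

2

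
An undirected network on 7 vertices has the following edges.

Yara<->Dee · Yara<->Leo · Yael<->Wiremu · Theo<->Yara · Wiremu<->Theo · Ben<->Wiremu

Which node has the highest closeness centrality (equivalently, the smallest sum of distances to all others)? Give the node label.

Theo

Farness (sum of distances to all others) for each node — Ben:16, Dee:16, Leo:16, Theo:10, Wiremu:11, Yael:16, Yara:11.
The smallest farness is 10, for Theo, so Theo has the highest closeness.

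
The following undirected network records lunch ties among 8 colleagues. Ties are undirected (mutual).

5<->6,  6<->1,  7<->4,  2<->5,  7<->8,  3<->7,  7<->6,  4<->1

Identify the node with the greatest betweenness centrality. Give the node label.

Unnormalized betweenness of each node: 1:3/2, 2:0, 3:0, 4:3/2, 5:6, 6:23/2, 7:25/2, 8:0.
7 has the largest value, 25/2, making it the main broker — the node through which the most shortest paths run.

7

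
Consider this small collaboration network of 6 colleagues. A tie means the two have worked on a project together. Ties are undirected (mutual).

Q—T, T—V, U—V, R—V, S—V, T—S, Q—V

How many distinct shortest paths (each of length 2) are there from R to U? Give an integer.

1

The shortest distance is 2, and the only length-2 path is R–V–U. So there is exactly 1 shortest path.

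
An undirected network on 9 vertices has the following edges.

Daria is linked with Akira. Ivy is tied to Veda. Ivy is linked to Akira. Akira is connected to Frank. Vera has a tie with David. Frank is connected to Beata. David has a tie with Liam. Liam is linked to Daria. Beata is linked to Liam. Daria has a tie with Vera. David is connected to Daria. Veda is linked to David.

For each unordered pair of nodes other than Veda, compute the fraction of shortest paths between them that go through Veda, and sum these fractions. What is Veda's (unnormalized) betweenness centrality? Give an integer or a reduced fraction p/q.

2

Pairs whose geodesics pass through Veda — David–Ivy: 1; Vera–Ivy: 1/2; Liam–Ivy: 1/2.
All other pairs contribute 0.
Summing the contributions gives betweenness(Veda) = 2.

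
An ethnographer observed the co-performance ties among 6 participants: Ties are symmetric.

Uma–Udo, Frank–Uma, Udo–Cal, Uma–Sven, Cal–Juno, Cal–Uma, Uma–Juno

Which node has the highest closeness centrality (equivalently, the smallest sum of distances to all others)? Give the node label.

Farness (sum of distances to all others) for each node — Cal:7, Frank:9, Juno:8, Sven:9, Udo:8, Uma:5.
The smallest farness is 5, for Uma, so Uma has the highest closeness.

Uma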